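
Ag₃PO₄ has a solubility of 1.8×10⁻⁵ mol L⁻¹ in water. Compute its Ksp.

Ksp = 2.8×10⁻¹⁸

Ag₃PO₄(s) ⇌ 3 Ag⁺(aq) + PO₄³⁻(aq)
If s mol/L of Ag₃PO₄ dissolves, [Ag⁺] = 3s and [PO₄³⁻] = s.
Ksp = [Ag⁺]^3[PO₄³⁻] = (3s)^3 · s = 27s^4
Ksp = 27 × (1.8×10⁻⁵)^4 = 2.8×10⁻¹⁸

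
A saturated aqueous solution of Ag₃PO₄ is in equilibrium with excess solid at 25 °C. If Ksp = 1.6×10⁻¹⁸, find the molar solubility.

1.6×10⁻⁵ M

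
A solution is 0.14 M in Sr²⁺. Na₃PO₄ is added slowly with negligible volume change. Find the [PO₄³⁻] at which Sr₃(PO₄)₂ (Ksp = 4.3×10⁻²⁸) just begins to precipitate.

4.0×10⁻¹³ M

Each salt precipitates once Q = Ksp for that salt.
Sr₃(PO₄)₂(s) ⇌ 3 Sr²⁺(aq) + 2 PO₄³⁻(aq)
Ksp = [Sr²⁺]^3[PO₄³⁻]^2 = [PO₄³⁻]^2(0.14)^3
[PO₄³⁻]^2 = 4.3×10⁻²⁸ / (0.14)^3 = 1.6×10⁻²⁵
[PO₄³⁻] = 4.0×10⁻¹³ M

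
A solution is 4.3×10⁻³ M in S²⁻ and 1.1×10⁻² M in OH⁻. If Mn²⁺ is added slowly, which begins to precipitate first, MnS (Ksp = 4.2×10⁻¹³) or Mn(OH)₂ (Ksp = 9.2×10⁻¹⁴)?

The threshold for precipitation is Q = Ksp.
For MnS: [Mn²⁺] = (Ksp/[S²⁻]) = 9.8×10⁻¹¹ M
For Mn(OH)₂: [Mn²⁺] = (Ksp/[OH⁻]^2) = 7.6×10⁻¹⁰ M
The smaller threshold [Mn²⁺] is reached first, so MnS precipitates first.

MnS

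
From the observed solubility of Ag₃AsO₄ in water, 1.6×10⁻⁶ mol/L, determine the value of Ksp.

Ag₃AsO₄(s) ⇌ 3 Ag⁺(aq) + AsO₄³⁻(aq)
Call the molar solubility s, so that [Ag⁺] = 3s and [AsO₄³⁻] = s.
Ksp = [Ag⁺]^3[AsO₄³⁻] = (3s)^3 · s = 27s^4
Ksp = 27 × (1.6×10⁻⁶)^4 = 1.8×10⁻²²

Ksp = 1.8×10⁻²²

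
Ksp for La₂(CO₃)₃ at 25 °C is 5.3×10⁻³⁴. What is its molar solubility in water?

La₂(CO₃)₃(s) ⇌ 2 La³⁺(aq) + 3 CO₃²⁻(aq)
With molar solubility s: [La³⁺] = 2s, [CO₃²⁻] = 3s.
Ksp = [La³⁺]^2[CO₃²⁻]^3 = (2s)^2 · (3s)^3 = 108s^5
108s^5 = 5.3×10⁻³⁴  ⇒  s^5 = 4.9×10⁻³⁶
s = (4.9×10⁻³⁶)^(1/5) = 8.7×10⁻⁸ mol L⁻¹

8.7×10⁻⁸ M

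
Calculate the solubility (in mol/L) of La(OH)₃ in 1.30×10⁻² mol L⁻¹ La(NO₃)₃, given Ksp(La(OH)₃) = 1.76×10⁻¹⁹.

7.94×10⁻⁷ M

La(OH)₃(s) ⇌ La³⁺(aq) + 3 OH⁻(aq)
With La³⁺ already at 1.30×10⁻² mol L⁻¹ and s small, take [La³⁺] ≈ 1.30×10⁻² mol L⁻¹ and [OH⁻] = 3s.
Ksp = [La³⁺][OH⁻]^3 = (1.30×10⁻²)(3s)^3
(3s)^3 = 1.76×10⁻¹⁹ / (1.30×10⁻²) = 1.35×10⁻¹⁷
s = 7.94×10⁻⁷ mol L⁻¹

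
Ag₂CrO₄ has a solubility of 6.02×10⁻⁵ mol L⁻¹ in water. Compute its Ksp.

Ag₂CrO₄(s) ⇌ 2 Ag⁺(aq) + CrO₄²⁻(aq)
For each mole of Ag₂CrO₄ that dissolves per liter, [Ag⁺] = 2s and [CrO₄²⁻] = s; let s denote this solubility.
Ksp = [Ag⁺]^2[CrO₄²⁻] = (2s)^2 · s = 4s^3
Ksp = 4 × (6.02×10⁻⁵)^3 = 8.73×10⁻¹³

Ksp = 8.73×10⁻¹³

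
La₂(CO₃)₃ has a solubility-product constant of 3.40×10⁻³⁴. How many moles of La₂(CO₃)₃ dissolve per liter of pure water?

7.94×10⁻⁸ M

La₂(CO₃)₃(s) ⇌ 2 La³⁺(aq) + 3 CO₃²⁻(aq)
If s mol/L of La₂(CO₃)₃ dissolves, [La³⁺] = 2s and [CO₃²⁻] = 3s.
Ksp = [La³⁺]^2[CO₃²⁻]^3 = (2s)^2 · (3s)^3 = 108s^5
108s^5 = 3.40×10⁻³⁴  ⇒  s^5 = 3.15×10⁻³⁶
s = 7.94×10⁻⁸ M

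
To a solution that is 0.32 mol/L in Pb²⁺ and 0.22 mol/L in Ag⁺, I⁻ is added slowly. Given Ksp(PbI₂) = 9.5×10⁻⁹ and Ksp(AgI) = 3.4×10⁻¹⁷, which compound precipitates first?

AgI

Each salt precipitates once Q = Ksp for that salt.
For PbI₂: [I⁻] = (Ksp/[Pb²⁺])^(1/2) = 1.7×10⁻⁴ mol/L
For AgI: [I⁻] = (Ksp/[Ag⁺]) = 1.5×10⁻¹⁶ mol/L
The smaller threshold [I⁻] is reached first, so AgI precipitates first.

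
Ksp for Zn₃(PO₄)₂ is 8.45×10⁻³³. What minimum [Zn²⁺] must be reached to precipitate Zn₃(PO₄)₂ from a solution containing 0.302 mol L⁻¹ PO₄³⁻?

A salt starts to precipitate once the ion product Q reaches its Ksp.
Zn₃(PO₄)₂(s) ⇌ 3 Zn²⁺(aq) + 2 PO₄³⁻(aq)
Ksp = [Zn²⁺]^3[PO₄³⁻]^2 = [Zn²⁺]^3(0.302)^2
[Zn²⁺]^3 = 8.45×10⁻³³ / (0.302)^2 = 9.26×10⁻³²
[Zn²⁺] = 4.52×10⁻¹¹ mol L⁻¹

4.52×10⁻¹¹ M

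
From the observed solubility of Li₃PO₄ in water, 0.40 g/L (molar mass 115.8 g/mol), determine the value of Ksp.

Ksp = 3.8×10⁻⁹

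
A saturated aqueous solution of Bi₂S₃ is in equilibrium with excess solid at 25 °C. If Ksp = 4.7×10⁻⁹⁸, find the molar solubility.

1.3×10⁻²⁰ M

Bi₂S₃(s) ⇌ 2 Bi³⁺(aq) + 3 S²⁻(aq)
Let s be the molar solubility. Then [Bi³⁺] = 2s and [S²⁻] = 3s.
Ksp = [Bi³⁺]^2[S²⁻]^3 = (2s)^2 · (3s)^3 = 108s^5
108s^5 = 4.7×10⁻⁹⁸  ⇒  s^5 = 4.4×10⁻¹⁰⁰
s = (4.4×10⁻¹⁰⁰)^(1/5) = 1.3×10⁻²⁰ mol/L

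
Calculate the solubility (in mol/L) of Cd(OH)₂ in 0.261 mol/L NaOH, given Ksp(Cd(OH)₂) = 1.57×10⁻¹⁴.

Cd(OH)₂(s) ⇌ Cd²⁺(aq) + 2 OH⁻(aq)
Let s be the solubility of Cd(OH)₂ here. The common ion gives [OH⁻] ≈ 0.261 mol/L, and [Cd²⁺] = s.
Ksp = [Cd²⁺][OH⁻]^2 = s(0.261)^2
s = 1.57×10⁻¹⁴ / (0.261)^2 = 2.30×10⁻¹³
s = 2.30×10⁻¹³ mol/L

2.30×10⁻¹³ M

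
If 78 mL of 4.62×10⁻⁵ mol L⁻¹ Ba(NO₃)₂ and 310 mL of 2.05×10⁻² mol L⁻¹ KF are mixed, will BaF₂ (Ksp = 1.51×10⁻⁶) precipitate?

No

The combined volume is 388 mL.
[Ba²⁺] = (4.62×10⁻⁵)(78)/388 = 9.29×10⁻⁶ mol L⁻¹
[F⁻] = (2.05×10⁻²)(310)/388 = 1.64×10⁻² mol L⁻¹
Q = [Ba²⁺][F⁻]^2 = 2.49×10⁻⁹
Q = 2.49×10⁻⁹ < Ksp = 1.51×10⁻⁶, so the solution is unsaturated and no precipitate forms.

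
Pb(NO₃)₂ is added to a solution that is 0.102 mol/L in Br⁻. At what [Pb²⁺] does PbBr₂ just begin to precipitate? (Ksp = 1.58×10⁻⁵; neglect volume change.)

1.52×10⁻³ M

A salt starts to precipitate once the ion product Q reaches its Ksp.
PbBr₂(s) ⇌ Pb²⁺(aq) + 2 Br⁻(aq)
Ksp = [Pb²⁺][Br⁻]^2 = [Pb²⁺](0.102)^2
[Pb²⁺] = 1.58×10⁻⁵ / (0.102)^2 = 1.52×10⁻³
[Pb²⁺] = 1.52×10⁻³ mol/L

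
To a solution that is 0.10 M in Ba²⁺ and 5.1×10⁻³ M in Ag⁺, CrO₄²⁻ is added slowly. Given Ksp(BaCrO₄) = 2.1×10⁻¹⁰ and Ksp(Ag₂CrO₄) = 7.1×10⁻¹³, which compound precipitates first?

A salt starts to precipitate once the ion product Q reaches its Ksp.
For BaCrO₄: [CrO₄²⁻] = (Ksp/[Ba²⁺]) = 2.1×10⁻⁹ M
For Ag₂CrO₄: [CrO₄²⁻] = (Ksp/[Ag⁺]^2) = 2.7×10⁻⁸ M
BaCrO₄ requires the lower [CrO₄²⁻], so it precipitates first.

BaCrO₄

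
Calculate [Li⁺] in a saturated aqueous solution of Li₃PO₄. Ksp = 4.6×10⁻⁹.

Li₃PO₄(s) ⇌ 3 Li⁺(aq) + PO₄³⁻(aq)
Let s be the molar solubility. Then [Li⁺] = 3s and [PO₄³⁻] = s.
Ksp = [Li⁺]^3[PO₄³⁻] = (3s)^3 · s = 27s^4 = 4.6×10⁻⁹
s = 3.6×10⁻³ mol L⁻¹
[Li⁺] = 3s = 1.1×10⁻² mol L⁻¹

1.1×10⁻² M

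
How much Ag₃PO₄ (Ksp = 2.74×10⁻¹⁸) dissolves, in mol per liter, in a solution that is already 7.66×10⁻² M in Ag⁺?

Ag₃PO₄(s) ⇌ 3 Ag⁺(aq) + PO₄³⁻(aq)
The solution already contains Ag⁺ at 7.66×10⁻² M. Let s be the molar solubility of Ag₃PO₄.
[Ag⁺] ≈ 7.66×10⁻² M (common ion dominates); [PO₄³⁻] = s.
Ksp = [Ag⁺]^3[PO₄³⁻] = (7.66×10⁻²)^3s
s = 2.74×10⁻¹⁸ / (7.66×10⁻²)^3 = 6.10×10⁻¹⁵
s = 6.10×10⁻¹⁵ M

6.10×10⁻¹⁵ M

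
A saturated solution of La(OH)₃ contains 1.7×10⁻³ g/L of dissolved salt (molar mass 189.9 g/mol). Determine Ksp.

Ksp = 1.7×10⁻¹⁹

Convert to molarity: s = 1.7×10⁻³ / 189.9 = 8.952×10⁻⁶ mol/L
La(OH)₃(s) ⇌ La³⁺(aq) + 3 OH⁻(aq)
For each mole of La(OH)₃ that dissolves per liter, [La³⁺] = s and [OH⁻] = 3s; let s denote this solubility.
Ksp = [La³⁺][OH⁻]^3 = s · (3s)^3 = 27s^4
Ksp = 27 × (8.952×10⁻⁶)^4 = 1.7×10⁻¹⁹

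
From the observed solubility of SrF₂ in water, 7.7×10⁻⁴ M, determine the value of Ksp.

SrF₂(s) ⇌ Sr²⁺(aq) + 2 F⁻(aq)
Let s be the molar solubility. Then [Sr²⁺] = s and [F⁻] = 2s.
Ksp = [Sr²⁺][F⁻]^2 = s · (2s)^2 = 4s^3
Ksp = 4 × (7.7×10⁻⁴)^3 = 1.8×10⁻⁹

Ksp = 1.8×10⁻⁹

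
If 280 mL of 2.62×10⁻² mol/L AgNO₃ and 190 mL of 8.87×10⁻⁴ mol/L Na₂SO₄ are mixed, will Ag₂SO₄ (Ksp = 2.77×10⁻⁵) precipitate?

No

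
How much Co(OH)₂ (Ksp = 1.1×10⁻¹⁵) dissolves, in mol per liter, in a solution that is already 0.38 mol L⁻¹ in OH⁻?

7.6×10⁻¹⁵ M

Co(OH)₂(s) ⇌ Co²⁺(aq) + 2 OH⁻(aq)
With OH⁻ already at 0.38 mol L⁻¹ and s small, take [OH⁻] ≈ 0.38 mol L⁻¹ and [Co²⁺] = s.
Ksp = [Co²⁺][OH⁻]^2 = s(0.38)^2
s = 1.1×10⁻¹⁵ / (0.38)^2 = 7.6×10⁻¹⁵
s = 7.6×10⁻¹⁵ mol L⁻¹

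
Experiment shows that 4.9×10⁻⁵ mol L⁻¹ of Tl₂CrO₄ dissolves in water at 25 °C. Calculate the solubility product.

Ksp = 4.7×10⁻¹³

Tl₂CrO₄(s) ⇌ 2 Tl⁺(aq) + CrO₄²⁻(aq)
If s mol/L of Tl₂CrO₄ dissolves, [Tl⁺] = 2s and [CrO₄²⁻] = s.
Ksp = [Tl⁺]^2[CrO₄²⁻] = (2s)^2 · s = 4s^3
Ksp = 4 × (4.9×10⁻⁵)^3 = 4.7×10⁻¹³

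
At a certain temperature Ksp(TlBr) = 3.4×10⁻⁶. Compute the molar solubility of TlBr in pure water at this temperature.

TlBr(s) ⇌ Tl⁺(aq) + Br⁻(aq)
With molar solubility s: [Tl⁺] = s, [Br⁻] = s.
Ksp = [Tl⁺][Br⁻] = s · s = s^2
s^2 = 3.4×10⁻⁶
s = (3.4×10⁻⁶)^(1/2) = 1.8×10⁻³ mol L⁻¹

1.8×10⁻³ M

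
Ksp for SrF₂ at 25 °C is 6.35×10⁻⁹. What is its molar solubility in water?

1.17×10⁻³ M

SrF₂(s) ⇌ Sr²⁺(aq) + 2 F⁻(aq)
If s mol/L of SrF₂ dissolves, [Sr²⁺] = s and [F⁻] = 2s.
Ksp = [Sr²⁺][F⁻]^2 = s · (2s)^2 = 4s^3
4s^3 = 6.35×10⁻⁹  ⇒  s^3 = 1.59×10⁻⁹
s = (1.59×10⁻⁹)^(1/3) = 1.17×10⁻³ mol/L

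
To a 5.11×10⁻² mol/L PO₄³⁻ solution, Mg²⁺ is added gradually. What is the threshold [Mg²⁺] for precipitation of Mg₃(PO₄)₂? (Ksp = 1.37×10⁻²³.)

1.74×10⁻⁷ M

A salt starts to precipitate once the ion product Q reaches its Ksp.
Mg₃(PO₄)₂(s) ⇌ 3 Mg²⁺(aq) + 2 PO₄³⁻(aq)
Ksp = [Mg²⁺]^3[PO₄³⁻]^2 = [Mg²⁺]^3(5.11×10⁻²)^2
[Mg²⁺]^3 = 1.37×10⁻²³ / (5.11×10⁻²)^2 = 5.25×10⁻²¹
[Mg²⁺] = 1.74×10⁻⁷ mol/L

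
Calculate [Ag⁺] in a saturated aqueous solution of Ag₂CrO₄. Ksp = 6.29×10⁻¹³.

Ag₂CrO₄(s) ⇌ 2 Ag⁺(aq) + CrO₄²⁻(aq)
With molar solubility s: [Ag⁺] = 2s, [CrO₄²⁻] = s.
Ksp = [Ag⁺]^2[CrO₄²⁻] = (2s)^2 · s = 4s^3 = 6.29×10⁻¹³
s = 5.40×10⁻⁵ mol L⁻¹
[Ag⁺] = 2s = 1.08×10⁻⁴ mol L⁻¹

1.08×10⁻⁴ M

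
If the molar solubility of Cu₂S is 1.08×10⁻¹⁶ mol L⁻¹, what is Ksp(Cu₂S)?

Ksp = 5.04×10⁻⁴⁸

Cu₂S(s) ⇌ 2 Cu⁺(aq) + S²⁻(aq)
For each mole of Cu₂S that dissolves per liter, [Cu⁺] = 2s and [S²⁻] = s; let s denote this solubility.
Ksp = [Cu⁺]^2[S²⁻] = (2s)^2 · s = 4s^3
Ksp = 4 × (1.08×10⁻¹⁶)^3 = 5.04×10⁻⁴⁸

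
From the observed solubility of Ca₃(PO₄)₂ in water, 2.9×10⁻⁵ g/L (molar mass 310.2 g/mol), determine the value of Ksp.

Molar solubility s = (2.9×10⁻⁵ g/L) / (310.2 g/mol) = 9.349×10⁻⁸ mol/L
Ca₃(PO₄)₂(s) ⇌ 3 Ca²⁺(aq) + 2 PO₄³⁻(aq)
With molar solubility s: [Ca²⁺] = 3s, [PO₄³⁻] = 2s.
Ksp = [Ca²⁺]^3[PO₄³⁻]^2 = (3s)^3 · (2s)^2 = 108s^5
Ksp = 108 × (9.349×10⁻⁸)^5 = 7.7×10⁻³⁴

Ksp = 7.7×10⁻³⁴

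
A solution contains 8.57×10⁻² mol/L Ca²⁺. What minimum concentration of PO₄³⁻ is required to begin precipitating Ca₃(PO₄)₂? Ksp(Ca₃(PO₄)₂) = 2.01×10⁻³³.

1.79×10⁻¹⁵ M

The threshold for precipitation is Q = Ksp.
Ca₃(PO₄)₂(s) ⇌ 3 Ca²⁺(aq) + 2 PO₄³⁻(aq)
Ksp = [Ca²⁺]^3[PO₄³⁻]^2 = [PO₄³⁻]^2(8.57×10⁻²)^3
[PO₄³⁻]^2 = 2.01×10⁻³³ / (8.57×10⁻²)^3 = 3.19×10⁻³⁰
[PO₄³⁻] = 1.79×10⁻¹⁵ mol/L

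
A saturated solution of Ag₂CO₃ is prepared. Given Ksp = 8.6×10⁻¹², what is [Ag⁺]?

Ag₂CO₃(s) ⇌ 2 Ag⁺(aq) + CO₃²⁻(aq)
Call the molar solubility s, so that [Ag⁺] = 2s and [CO₃²⁻] = s.
Ksp = [Ag⁺]^2[CO₃²⁻] = (2s)^2 · s = 4s^3 = 8.6×10⁻¹²
s = 1.3×10⁻⁴ mol/L
[Ag⁺] = 2s = 2.6×10⁻⁴ mol/L

2.6×10⁻⁴ M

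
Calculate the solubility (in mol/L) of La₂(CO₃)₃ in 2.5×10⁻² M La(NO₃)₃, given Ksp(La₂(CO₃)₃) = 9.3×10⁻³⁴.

La₂(CO₃)₃(s) ⇌ 2 La³⁺(aq) + 3 CO₃²⁻(aq)
Let s be the solubility of La₂(CO₃)₃ here. The common ion gives [La³⁺] ≈ 2.5×10⁻² M, and [CO₃²⁻] = 3s.
Ksp = [La³⁺]^2[CO₃²⁻]^3 = (2.5×10⁻²)^2(3s)^3
(3s)^3 = 9.3×10⁻³⁴ / (2.5×10⁻²)^2 = 1.5×10⁻³⁰
s = 3.8×10⁻¹¹ M

3.8×10⁻¹¹ M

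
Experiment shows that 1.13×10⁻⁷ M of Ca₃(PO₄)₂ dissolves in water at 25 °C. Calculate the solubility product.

Ksp = 1.99×10⁻³³

Ca₃(PO₄)₂(s) ⇌ 3 Ca²⁺(aq) + 2 PO₄³⁻(aq)
Call the molar solubility s, so that [Ca²⁺] = 3s and [PO₄³⁻] = 2s.
Ksp = [Ca²⁺]^3[PO₄³⁻]^2 = (3s)^3 · (2s)^2 = 108s^5
Ksp = 108 × (1.13×10⁻⁷)^5 = 1.99×10⁻³³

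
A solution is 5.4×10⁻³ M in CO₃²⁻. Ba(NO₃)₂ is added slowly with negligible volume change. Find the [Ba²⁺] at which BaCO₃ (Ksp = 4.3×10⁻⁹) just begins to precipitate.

8.0×10⁻⁷ M

Precipitation of each salt begins when its ion product equals Ksp.
BaCO₃(s) ⇌ Ba²⁺(aq) + CO₃²⁻(aq)
Ksp = [Ba²⁺][CO₃²⁻] = [Ba²⁺](5.4×10⁻³)
[Ba²⁺] = 4.3×10⁻⁹ / (5.4×10⁻³) = 8.0×10⁻⁷
[Ba²⁺] = 8.0×10⁻⁷ M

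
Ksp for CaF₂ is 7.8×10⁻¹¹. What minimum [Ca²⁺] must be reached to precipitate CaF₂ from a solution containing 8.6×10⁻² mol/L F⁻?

The threshold for precipitation is Q = Ksp.
CaF₂(s) ⇌ Ca²⁺(aq) + 2 F⁻(aq)
Ksp = [Ca²⁺][F⁻]^2 = [Ca²⁺](8.6×10⁻²)^2
[Ca²⁺] = 7.8×10⁻¹¹ / (8.6×10⁻²)^2 = 1.1×10⁻⁸
[Ca²⁺] = 1.1×10⁻⁸ mol/L

1.1×10⁻⁸ M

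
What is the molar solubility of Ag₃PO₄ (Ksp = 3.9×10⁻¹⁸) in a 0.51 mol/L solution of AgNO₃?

2.9×10⁻¹⁷ M

Ag₃PO₄(s) ⇌ 3 Ag⁺(aq) + PO₄³⁻(aq)
The solution already contains Ag⁺ at 0.51 mol/L. Let s be the molar solubility of Ag₃PO₄.
[Ag⁺] ≈ 0.51 mol/L (common ion dominates); [PO₄³⁻] = s.
Ksp = [Ag⁺]^3[PO₄³⁻] = (0.51)^3s
s = 3.9×10⁻¹⁸ / (0.51)^3 = 2.9×10⁻¹⁷
s = 2.9×10⁻¹⁷ mol/L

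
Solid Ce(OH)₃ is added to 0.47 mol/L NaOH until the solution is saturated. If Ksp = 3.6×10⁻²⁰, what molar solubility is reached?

Ce(OH)₃(s) ⇌ Ce³⁺(aq) + 3 OH⁻(aq)
OH⁻ is already present at 0.47 mol/L. If s mol/L of Ce(OH)₃ dissolves, [Ce³⁺] = s while [OH⁻] ≈ 0.47 mol/L.
Ksp = [Ce³⁺][OH⁻]^3 = s(0.47)^3
s = 3.6×10⁻²⁰ / (0.47)^3 = 3.5×10⁻¹⁹
s = 3.5×10⁻¹⁹ mol/L

3.5×10⁻¹⁹ M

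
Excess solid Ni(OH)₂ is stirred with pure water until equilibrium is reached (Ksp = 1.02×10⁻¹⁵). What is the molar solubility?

6.34×10⁻⁶ M

Ni(OH)₂(s) ⇌ Ni²⁺(aq) + 2 OH⁻(aq)
Call the molar solubility s, so that [Ni²⁺] = s and [OH⁻] = 2s.
Ksp = [Ni²⁺][OH⁻]^2 = s · (2s)^2 = 4s^3
4s^3 = 1.02×10⁻¹⁵  ⇒  s^3 = 2.55×10⁻¹⁶
s = 6.34×10⁻⁶ mol/L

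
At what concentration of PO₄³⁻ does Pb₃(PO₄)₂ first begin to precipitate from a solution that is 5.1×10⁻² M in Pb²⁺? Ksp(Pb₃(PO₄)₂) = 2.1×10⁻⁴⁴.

A salt starts to precipitate once the ion product Q reaches its Ksp.
Pb₃(PO₄)₂(s) ⇌ 3 Pb²⁺(aq) + 2 PO₄³⁻(aq)
Ksp = [Pb²⁺]^3[PO₄³⁻]^2 = [PO₄³⁻]^2(5.1×10⁻²)^3
[PO₄³⁻]^2 = 2.1×10⁻⁴⁴ / (5.1×10⁻²)^3 = 1.6×10⁻⁴⁰
[PO₄³⁻] = 1.3×10⁻²⁰ M

1.3×10⁻²⁰ M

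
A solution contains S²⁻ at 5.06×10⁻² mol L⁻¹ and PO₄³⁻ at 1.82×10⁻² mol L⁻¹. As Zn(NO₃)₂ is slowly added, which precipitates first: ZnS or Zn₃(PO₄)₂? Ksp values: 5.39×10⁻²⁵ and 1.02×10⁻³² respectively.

ZnS

Each salt precipitates once Q = Ksp for that salt.
For ZnS: [Zn²⁺] = (Ksp/[S²⁻]) = 1.07×10⁻²³ mol L⁻¹
For Zn₃(PO₄)₂: [Zn²⁺] = (Ksp/[PO₄³⁻]^2)^(1/3) = 3.13×10⁻¹⁰ mol L⁻¹
ZnS requires the lower [Zn²⁺], so it precipitates first.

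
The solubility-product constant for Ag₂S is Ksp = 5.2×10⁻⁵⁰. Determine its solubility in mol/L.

2.4×10⁻¹⁷ M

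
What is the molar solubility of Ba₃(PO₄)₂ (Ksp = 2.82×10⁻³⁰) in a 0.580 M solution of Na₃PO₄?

Ba₃(PO₄)₂(s) ⇌ 3 Ba²⁺(aq) + 2 PO₄³⁻(aq)
Let s be the solubility of Ba₃(PO₄)₂ here. The common ion gives [PO₄³⁻] ≈ 0.580 M, and [Ba²⁺] = 3s.
Ksp = [Ba²⁺]^3[PO₄³⁻]^2 = (3s)^3(0.580)^2
(3s)^3 = 2.82×10⁻³⁰ / (0.580)^2 = 8.38×10⁻³⁰
s = 6.77×10⁻¹¹ M

6.77×10⁻¹¹ M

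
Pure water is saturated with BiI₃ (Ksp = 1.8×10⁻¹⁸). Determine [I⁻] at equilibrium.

4.8×10⁻⁵ M

BiI₃(s) ⇌ Bi³⁺(aq) + 3 I⁻(aq)
With molar solubility s: [Bi³⁺] = s, [I⁻] = 3s.
Ksp = [Bi³⁺][I⁻]^3 = s · (3s)^3 = 27s^4 = 1.8×10⁻¹⁸
s = 1.6×10⁻⁵ mol L⁻¹
[I⁻] = 3s = 4.8×10⁻⁵ mol L⁻¹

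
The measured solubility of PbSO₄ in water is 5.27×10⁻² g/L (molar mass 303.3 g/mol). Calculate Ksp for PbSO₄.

Convert to molarity: s = 5.27×10⁻² / 303.3 = 1.7376×10⁻⁴ mol/L
PbSO₄(s) ⇌ Pb²⁺(aq) + SO₄²⁻(aq)
Let s be the molar solubility. Then [Pb²⁺] = s and [SO₄²⁻] = s.
Ksp = [Pb²⁺][SO₄²⁻] = s · s = s^2
Ksp = (1.7376×10⁻⁴)^2 = 3.02×10⁻⁸

Ksp = 3.02×10⁻⁸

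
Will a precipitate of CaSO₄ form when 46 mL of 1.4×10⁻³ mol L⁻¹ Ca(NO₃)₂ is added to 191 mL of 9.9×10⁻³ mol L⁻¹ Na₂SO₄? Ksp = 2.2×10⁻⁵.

No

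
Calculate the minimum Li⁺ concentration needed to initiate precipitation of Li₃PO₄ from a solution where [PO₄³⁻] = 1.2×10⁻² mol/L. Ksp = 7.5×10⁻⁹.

8.5×10⁻³ M

Each salt precipitates once Q = Ksp for that salt.
Li₃PO₄(s) ⇌ 3 Li⁺(aq) + PO₄³⁻(aq)
Ksp = [Li⁺]^3[PO₄³⁻] = [Li⁺]^3(1.2×10⁻²)
[Li⁺]^3 = 7.5×10⁻⁹ / (1.2×10⁻²) = 6.3×10⁻⁷
[Li⁺] = 8.5×10⁻³ mol/L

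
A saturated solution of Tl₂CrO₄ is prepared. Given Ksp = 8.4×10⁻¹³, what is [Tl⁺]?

1.2×10⁻⁴ M

Tl₂CrO₄(s) ⇌ 2 Tl⁺(aq) + CrO₄²⁻(aq)
If s mol/L of Tl₂CrO₄ dissolves, [Tl⁺] = 2s and [CrO₄²⁻] = s.
Ksp = [Tl⁺]^2[CrO₄²⁻] = (2s)^2 · s = 4s^3 = 8.4×10⁻¹³
s = 5.9×10⁻⁵ M
[Tl⁺] = 2s = 1.2×10⁻⁴ M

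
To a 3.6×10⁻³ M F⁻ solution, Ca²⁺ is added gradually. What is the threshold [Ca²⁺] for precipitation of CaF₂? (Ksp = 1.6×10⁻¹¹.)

1.2×10⁻⁶ M

The threshold for precipitation is Q = Ksp.
CaF₂(s) ⇌ Ca²⁺(aq) + 2 F⁻(aq)
Ksp = [Ca²⁺][F⁻]^2 = [Ca²⁺](3.6×10⁻³)^2
[Ca²⁺] = 1.6×10⁻¹¹ / (3.6×10⁻³)^2 = 1.2×10⁻⁶
[Ca²⁺] = 1.2×10⁻⁶ M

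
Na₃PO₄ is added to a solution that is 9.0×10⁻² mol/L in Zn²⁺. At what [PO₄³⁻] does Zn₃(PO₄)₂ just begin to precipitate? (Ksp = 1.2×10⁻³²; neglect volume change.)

4.1×10⁻¹⁵ M

Precipitation of each salt begins when its ion product equals Ksp.
Zn₃(PO₄)₂(s) ⇌ 3 Zn²⁺(aq) + 2 PO₄³⁻(aq)
Ksp = [Zn²⁺]^3[PO₄³⁻]^2 = [PO₄³⁻]^2(9.0×10⁻²)^3
[PO₄³⁻]^2 = 1.2×10⁻³² / (9.0×10⁻²)^3 = 1.6×10⁻²⁹
[PO₄³⁻] = 4.1×10⁻¹⁵ mol/L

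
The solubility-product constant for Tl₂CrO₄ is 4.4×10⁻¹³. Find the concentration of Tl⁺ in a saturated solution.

Tl₂CrO₄(s) ⇌ 2 Tl⁺(aq) + CrO₄²⁻(aq)
If s mol/L of Tl₂CrO₄ dissolves, [Tl⁺] = 2s and [CrO₄²⁻] = s.
Ksp = [Tl⁺]^2[CrO₄²⁻] = (2s)^2 · s = 4s^3 = 4.4×10⁻¹³
s = 4.8×10⁻⁵ mol L⁻¹
[Tl⁺] = 2s = 9.6×10⁻⁵ mol L⁻¹

9.6×10⁻⁵ M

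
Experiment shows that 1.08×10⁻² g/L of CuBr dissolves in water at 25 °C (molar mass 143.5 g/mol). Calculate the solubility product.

Ksp = 5.66×10⁻⁹

Molar solubility s = (1.08×10⁻² g/L) / (143.5 g/mol) = 7.5261×10⁻⁵ mol/L
CuBr(s) ⇌ Cu⁺(aq) + Br⁻(aq)
For each mole of CuBr that dissolves per liter, [Cu⁺] = s and [Br⁻] = s; let s denote this solubility.
Ksp = [Cu⁺][Br⁻] = s · s = s^2
Ksp = (7.5261×10⁻⁵)^2 = 5.66×10⁻⁹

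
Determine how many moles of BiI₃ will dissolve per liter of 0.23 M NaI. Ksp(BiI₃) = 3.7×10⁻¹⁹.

BiI₃(s) ⇌ Bi³⁺(aq) + 3 I⁻(aq)
The solution already contains I⁻ at 0.23 M. Let s be the molar solubility of BiI₃.
[I⁻] ≈ 0.23 M (common ion dominates); [Bi³⁺] = s.
Ksp = [Bi³⁺][I⁻]^3 = s(0.23)^3
s = 3.7×10⁻¹⁹ / (0.23)^3 = 3.0×10⁻¹⁷
s = 3.0×10⁻¹⁷ M

3.0×10⁻¹⁷ M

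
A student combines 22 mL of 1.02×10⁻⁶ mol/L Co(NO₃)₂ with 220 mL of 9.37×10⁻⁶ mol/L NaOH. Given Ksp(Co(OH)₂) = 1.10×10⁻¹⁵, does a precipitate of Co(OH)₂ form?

No

The combined volume is 242 mL.
[Co²⁺] = (1.02×10⁻⁶)(22)/242 = 9.27×10⁻⁸ mol/L
[OH⁻] = (9.37×10⁻⁶)(220)/242 = 8.52×10⁻⁶ mol/L
Q = [Co²⁺][OH⁻]^2 = 6.73×10⁻¹⁸
Since Q (6.73×10⁻¹⁸) is less than Ksp (1.10×10⁻¹⁵), no Co(OH)₂ precipitates.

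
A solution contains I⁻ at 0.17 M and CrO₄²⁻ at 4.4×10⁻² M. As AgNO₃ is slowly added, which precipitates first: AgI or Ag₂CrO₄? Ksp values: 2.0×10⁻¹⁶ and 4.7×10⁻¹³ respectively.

AgI

A salt starts to precipitate once the ion product Q reaches its Ksp.
For AgI: [Ag⁺] = (Ksp/[I⁻]) = 1.2×10⁻¹⁵ M
For Ag₂CrO₄: [Ag⁺] = (Ksp/[CrO₄²⁻])^(1/2) = 3.3×10⁻⁶ M
AgI requires the lower [Ag⁺], so it precipitates first.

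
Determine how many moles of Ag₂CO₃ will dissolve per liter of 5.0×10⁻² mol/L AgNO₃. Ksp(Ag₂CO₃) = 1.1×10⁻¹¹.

Ag₂CO₃(s) ⇌ 2 Ag⁺(aq) + CO₃²⁻(aq)
Ag⁺ is already present at 5.0×10⁻² mol/L. If s mol/L of Ag₂CO₃ dissolves, [CO₃²⁻] = s while [Ag⁺] ≈ 5.0×10⁻² mol/L.
Ksp = [Ag⁺]^2[CO₃²⁻] = (5.0×10⁻²)^2s
s = 1.1×10⁻¹¹ / (5.0×10⁻²)^2 = 4.4×10⁻⁹
s = 4.4×10⁻⁹ mol/L

4.4×10⁻⁹ M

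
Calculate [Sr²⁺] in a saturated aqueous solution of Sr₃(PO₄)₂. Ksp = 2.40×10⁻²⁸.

Sr₃(PO₄)₂(s) ⇌ 3 Sr²⁺(aq) + 2 PO₄³⁻(aq)
If s mol/L of Sr₃(PO₄)₂ dissolves, [Sr²⁺] = 3s and [PO₄³⁻] = 2s.
Ksp = [Sr²⁺]^3[PO₄³⁻]^2 = (3s)^3 · (2s)^2 = 108s^5 = 2.40×10⁻²⁸
s = 1.17×10⁻⁶ mol/L
[Sr²⁺] = 3s = 3.52×10⁻⁶ mol/L

3.52×10⁻⁶ M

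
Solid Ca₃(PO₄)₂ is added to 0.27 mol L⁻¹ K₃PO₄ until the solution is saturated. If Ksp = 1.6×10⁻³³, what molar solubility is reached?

9.3×10⁻¹² M

Ca₃(PO₄)₂(s) ⇌ 3 Ca²⁺(aq) + 2 PO₄³⁻(aq)
With PO₄³⁻ already at 0.27 mol L⁻¹ and s small, take [PO₄³⁻] ≈ 0.27 mol L⁻¹ and [Ca²⁺] = 3s.
Ksp = [Ca²⁺]^3[PO₄³⁻]^2 = (3s)^3(0.27)^2
(3s)^3 = 1.6×10⁻³³ / (0.27)^2 = 2.2×10⁻³²
s = 9.3×10⁻¹² mol L⁻¹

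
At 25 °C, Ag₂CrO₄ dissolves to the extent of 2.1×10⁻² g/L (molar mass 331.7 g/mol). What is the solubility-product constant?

Ksp = 1.0×10⁻¹²

Convert to molarity: s = 2.1×10⁻² / 331.7 = 6.331×10⁻⁵ mol/L
Ag₂CrO₄(s) ⇌ 2 Ag⁺(aq) + CrO₄²⁻(aq)
If s mol/L of Ag₂CrO₄ dissolves, [Ag⁺] = 2s and [CrO₄²⁻] = s.
Ksp = [Ag⁺]^2[CrO₄²⁻] = (2s)^2 · s = 4s^3
Ksp = 4 × (6.331×10⁻⁵)^3 = 1.0×10⁻¹²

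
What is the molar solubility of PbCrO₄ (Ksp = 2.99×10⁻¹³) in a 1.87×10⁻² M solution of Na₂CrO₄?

1.60×10⁻¹¹ M

PbCrO₄(s) ⇌ Pb²⁺(aq) + CrO₄²⁻(aq)
Let s be the solubility of PbCrO₄ here. The common ion gives [CrO₄²⁻] ≈ 1.87×10⁻² M, and [Pb²⁺] = s.
Ksp = [Pb²⁺][CrO₄²⁻] = s(1.87×10⁻²)
s = 2.99×10⁻¹³ / (1.87×10⁻²) = 1.60×10⁻¹¹
s = 1.60×10⁻¹¹ M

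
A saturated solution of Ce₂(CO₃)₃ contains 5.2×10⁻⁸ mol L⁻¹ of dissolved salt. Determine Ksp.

Ksp = 4.1×10⁻³⁵

Ce₂(CO₃)₃(s) ⇌ 2 Ce³⁺(aq) + 3 CO₃²⁻(aq)
With molar solubility s: [Ce³⁺] = 2s, [CO₃²⁻] = 3s.
Ksp = [Ce³⁺]^2[CO₃²⁻]^3 = (2s)^2 · (3s)^3 = 108s^5
Ksp = 108 × (5.2×10⁻⁸)^5 = 4.1×10⁻³⁵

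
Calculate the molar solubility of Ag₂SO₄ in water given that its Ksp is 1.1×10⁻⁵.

1.4×10⁻² M

Ag₂SO₄(s) ⇌ 2 Ag⁺(aq) + SO₄²⁻(aq)
Let s be the molar solubility. Then [Ag⁺] = 2s and [SO₄²⁻] = s.
Ksp = [Ag⁺]^2[SO₄²⁻] = (2s)^2 · s = 4s^3
4s^3 = 1.1×10⁻⁵  ⇒  s^3 = 2.8×10⁻⁶
s = (2.8×10⁻⁶)^(1/3) = 1.4×10⁻² M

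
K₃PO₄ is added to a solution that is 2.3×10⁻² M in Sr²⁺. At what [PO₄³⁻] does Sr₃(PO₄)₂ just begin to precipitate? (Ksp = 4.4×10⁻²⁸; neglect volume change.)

A salt starts to precipitate once the ion product Q reaches its Ksp.
Sr₃(PO₄)₂(s) ⇌ 3 Sr²⁺(aq) + 2 PO₄³⁻(aq)
Ksp = [Sr²⁺]^3[PO₄³⁻]^2 = [PO₄³⁻]^2(2.3×10⁻²)^3
[PO₄³⁻]^2 = 4.4×10⁻²⁸ / (2.3×10⁻²)^3 = 3.6×10⁻²³
[PO₄³⁻] = 6.0×10⁻¹² M

6.0×10⁻¹² M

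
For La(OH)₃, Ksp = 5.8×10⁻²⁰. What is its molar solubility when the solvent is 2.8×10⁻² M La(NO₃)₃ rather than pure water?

4.2×10⁻⁷ M

La(OH)₃(s) ⇌ La³⁺(aq) + 3 OH⁻(aq)
The solution already contains La³⁺ at 2.8×10⁻² M. Let s be the molar solubility of La(OH)₃.
[La³⁺] ≈ 2.8×10⁻² M (common ion dominates); [OH⁻] = 3s.
Ksp = [La³⁺][OH⁻]^3 = (2.8×10⁻²)(3s)^3
(3s)^3 = 5.8×10⁻²⁰ / (2.8×10⁻²) = 2.1×10⁻¹⁸
s = 4.2×10⁻⁷ M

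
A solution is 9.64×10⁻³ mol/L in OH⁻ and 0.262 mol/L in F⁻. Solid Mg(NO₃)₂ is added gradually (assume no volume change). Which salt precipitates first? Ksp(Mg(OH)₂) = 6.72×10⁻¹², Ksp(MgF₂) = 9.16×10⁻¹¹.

A salt starts to precipitate once the ion product Q reaches its Ksp.
For Mg(OH)₂: [Mg²⁺] = (Ksp/[OH⁻]^2) = 7.23×10⁻⁸ mol/L
For MgF₂: [Mg²⁺] = (Ksp/[F⁻]^2) = 1.33×10⁻⁹ mol/L
MgF₂ requires the lower [Mg²⁺], so it precipitates first.

MgF₂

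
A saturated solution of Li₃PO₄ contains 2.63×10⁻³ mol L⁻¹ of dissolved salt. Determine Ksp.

Ksp = 1.29×10⁻⁹

Li₃PO₄(s) ⇌ 3 Li⁺(aq) + PO₄³⁻(aq)
With molar solubility s: [Li⁺] = 3s, [PO₄³⁻] = s.
Ksp = [Li⁺]^3[PO₄³⁻] = (3s)^3 · s = 27s^4
Ksp = 27 × (2.63×10⁻³)^4 = 1.29×10⁻⁹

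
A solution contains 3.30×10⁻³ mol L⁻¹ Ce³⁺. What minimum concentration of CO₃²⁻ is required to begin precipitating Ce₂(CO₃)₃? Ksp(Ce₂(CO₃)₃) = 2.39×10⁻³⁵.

1.30×10⁻¹⁰ M

The threshold for precipitation is Q = Ksp.
Ce₂(CO₃)₃(s) ⇌ 2 Ce³⁺(aq) + 3 CO₃²⁻(aq)
Ksp = [Ce³⁺]^2[CO₃²⁻]^3 = [CO₃²⁻]^3(3.30×10⁻³)^2
[CO₃²⁻]^3 = 2.39×10⁻³⁵ / (3.30×10⁻³)^2 = 2.19×10⁻³⁰
[CO₃²⁻] = 1.30×10⁻¹⁰ mol L⁻¹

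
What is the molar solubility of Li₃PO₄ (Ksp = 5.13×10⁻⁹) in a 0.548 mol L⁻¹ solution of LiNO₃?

3.12×10⁻⁸ M

Li₃PO₄(s) ⇌ 3 Li⁺(aq) + PO₄³⁻(aq)
Li⁺ is already present at 0.548 mol L⁻¹. If s mol/L of Li₃PO₄ dissolves, [PO₄³⁻] = s while [Li⁺] ≈ 0.548 mol L⁻¹.
Ksp = [Li⁺]^3[PO₄³⁻] = (0.548)^3s
s = 5.13×10⁻⁹ / (0.548)^3 = 3.12×10⁻⁸
s = 3.12×10⁻⁸ mol L⁻¹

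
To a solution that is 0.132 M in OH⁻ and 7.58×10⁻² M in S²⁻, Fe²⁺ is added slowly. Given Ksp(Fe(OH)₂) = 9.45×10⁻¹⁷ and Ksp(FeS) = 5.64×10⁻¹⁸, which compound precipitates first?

Precipitation of each salt begins when its ion product equals Ksp.
For Fe(OH)₂: [Fe²⁺] = (Ksp/[OH⁻]^2) = 5.42×10⁻¹⁵ M
For FeS: [Fe²⁺] = (Ksp/[S²⁻]) = 7.44×10⁻¹⁷ M
FeS requires the lower [Fe²⁺], so it precipitates first.

FeS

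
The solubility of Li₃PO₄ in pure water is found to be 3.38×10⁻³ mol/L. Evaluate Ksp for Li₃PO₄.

Li₃PO₄(s) ⇌ 3 Li⁺(aq) + PO₄³⁻(aq)
If s mol/L of Li₃PO₄ dissolves, [Li⁺] = 3s and [PO₄³⁻] = s.
Ksp = [Li⁺]^3[PO₄³⁻] = (3s)^3 · s = 27s^4
Ksp = 27 × (3.38×10⁻³)^4 = 3.52×10⁻⁹

Ksp = 3.52×10⁻⁹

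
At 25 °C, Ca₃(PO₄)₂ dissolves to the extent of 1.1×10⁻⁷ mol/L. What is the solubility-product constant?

Ksp = 1.7×10⁻³³

Ca₃(PO₄)₂(s) ⇌ 3 Ca²⁺(aq) + 2 PO₄³⁻(aq)
For each mole of Ca₃(PO₄)₂ that dissolves per liter, [Ca²⁺] = 3s and [PO₄³⁻] = 2s; let s denote this solubility.
Ksp = [Ca²⁺]^3[PO₄³⁻]^2 = (3s)^3 · (2s)^2 = 108s^5
Ksp = 108 × (1.1×10⁻⁷)^5 = 1.7×10⁻³³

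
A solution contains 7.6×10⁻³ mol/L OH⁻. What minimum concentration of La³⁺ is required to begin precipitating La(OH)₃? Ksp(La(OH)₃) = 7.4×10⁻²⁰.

Precipitation begins when Q = Ksp.
La(OH)₃(s) ⇌ La³⁺(aq) + 3 OH⁻(aq)
Ksp = [La³⁺][OH⁻]^3 = [La³⁺](7.6×10⁻³)^3
[La³⁺] = 7.4×10⁻²⁰ / (7.6×10⁻³)^3 = 1.7×10⁻¹³
[La³⁺] = 1.7×10⁻¹³ mol/L

1.7×10⁻¹³ M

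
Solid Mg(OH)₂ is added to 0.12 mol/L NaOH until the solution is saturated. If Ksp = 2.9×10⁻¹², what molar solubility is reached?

Mg(OH)₂(s) ⇌ Mg²⁺(aq) + 2 OH⁻(aq)
The solution already contains OH⁻ at 0.12 mol/L. Let s be the molar solubility of Mg(OH)₂.
[OH⁻] ≈ 0.12 mol/L (common ion dominates); [Mg²⁺] = s.
Ksp = [Mg²⁺][OH⁻]^2 = s(0.12)^2
s = 2.9×10⁻¹² / (0.12)^2 = 2.0×10⁻¹⁰
s = 2.0×10⁻¹⁰ mol/L

2.0×10⁻¹⁰ M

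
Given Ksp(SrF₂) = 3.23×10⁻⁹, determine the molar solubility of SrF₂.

9.31×10⁻⁴ M

SrF₂(s) ⇌ Sr²⁺(aq) + 2 F⁻(aq)
For each mole of SrF₂ that dissolves per liter, [Sr²⁺] = s and [F⁻] = 2s; let s denote this solubility.
Ksp = [Sr²⁺][F⁻]^2 = s · (2s)^2 = 4s^3
4s^3 = 3.23×10⁻⁹  ⇒  s^3 = 8.08×10⁻¹⁰
s = 9.31×10⁻⁴ mol L⁻¹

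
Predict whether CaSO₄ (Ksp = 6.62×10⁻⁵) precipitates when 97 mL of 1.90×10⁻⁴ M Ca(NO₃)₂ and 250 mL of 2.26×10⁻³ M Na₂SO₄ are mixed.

No

The combined volume is 347 mL.
[Ca²⁺] = (1.90×10⁻⁴)(97)/347 = 5.31×10⁻⁵ M
[SO₄²⁻] = (2.26×10⁻³)(250)/347 = 1.63×10⁻³ M
Q = [Ca²⁺][SO₄²⁻] = 8.65×10⁻⁸
Q < Ksp (8.65×10⁻⁸ vs 6.62×10⁻⁵); the solution remains unsaturated and no precipitate forms.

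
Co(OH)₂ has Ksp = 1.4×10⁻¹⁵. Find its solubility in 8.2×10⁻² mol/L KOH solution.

Co(OH)₂(s) ⇌ Co²⁺(aq) + 2 OH⁻(aq)
OH⁻ is already present at 8.2×10⁻² mol/L. If s mol/L of Co(OH)₂ dissolves, [Co²⁺] = s while [OH⁻] ≈ 8.2×10⁻² mol/L.
Ksp = [Co²⁺][OH⁻]^2 = s(8.2×10⁻²)^2
s = 1.4×10⁻¹⁵ / (8.2×10⁻²)^2 = 2.1×10⁻¹³
s = 2.1×10⁻¹³ mol/L

2.1×10⁻¹³ M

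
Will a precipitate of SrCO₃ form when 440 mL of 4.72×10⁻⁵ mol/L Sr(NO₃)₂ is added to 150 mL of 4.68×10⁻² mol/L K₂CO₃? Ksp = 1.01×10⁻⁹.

The combined volume is 590 mL.
[Sr²⁺] = (4.72×10⁻⁵)(440)/590 = 3.52×10⁻⁵ mol/L
[CO₃²⁻] = (4.68×10⁻²)(150)/590 = 1.19×10⁻² mol/L
Q = [Sr²⁺][CO₃²⁻] = 4.19×10⁻⁷
Since Q (4.19×10⁻⁷) exceeds Ksp (1.01×10⁻⁹), SrCO₃ will precipitate.

Yes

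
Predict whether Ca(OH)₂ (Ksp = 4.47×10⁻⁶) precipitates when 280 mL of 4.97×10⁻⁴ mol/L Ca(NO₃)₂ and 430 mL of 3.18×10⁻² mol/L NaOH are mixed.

No

After mixing, V = 280 mL + 430 mL = 710 mL.
[Ca²⁺] = (4.97×10⁻⁴)(280)/710 = 1.96×10⁻⁴ mol/L
[OH⁻] = (3.18×10⁻²)(430)/710 = 1.93×10⁻² mol/L
Q = [Ca²⁺][OH⁻]^2 = 7.27×10⁻⁸
Q < Ksp (7.27×10⁻⁸ vs 4.47×10⁻⁶); the solution remains unsaturated and no precipitate forms.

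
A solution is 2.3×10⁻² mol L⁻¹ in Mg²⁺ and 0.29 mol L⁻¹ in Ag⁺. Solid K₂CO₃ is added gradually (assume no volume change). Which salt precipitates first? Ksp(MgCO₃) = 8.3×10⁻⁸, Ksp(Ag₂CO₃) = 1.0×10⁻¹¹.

Ag₂CO₃

A salt starts to precipitate once the ion product Q reaches its Ksp.
For MgCO₃: [CO₃²⁻] = (Ksp/[Mg²⁺]) = 3.6×10⁻⁶ mol L⁻¹
For Ag₂CO₃: [CO₃²⁻] = (Ksp/[Ag⁺]^2) = 1.2×10⁻¹⁰ mol L⁻¹
The smaller threshold [CO₃²⁻] is reached first, so Ag₂CO₃ precipitates first.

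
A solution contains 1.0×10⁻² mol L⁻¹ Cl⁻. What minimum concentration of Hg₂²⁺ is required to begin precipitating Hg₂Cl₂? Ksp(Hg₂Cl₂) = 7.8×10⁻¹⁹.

Precipitation begins when Q = Ksp.
Hg₂Cl₂(s) ⇌ Hg₂²⁺(aq) + 2 Cl⁻(aq)
Ksp = [Hg₂²⁺][Cl⁻]^2 = [Hg₂²⁺](1.0×10⁻²)^2
[Hg₂²⁺] = 7.8×10⁻¹⁹ / (1.0×10⁻²)^2 = 7.8×10⁻¹⁵
[Hg₂²⁺] = 7.8×10⁻¹⁵ mol L⁻¹

7.8×10⁻¹⁵ M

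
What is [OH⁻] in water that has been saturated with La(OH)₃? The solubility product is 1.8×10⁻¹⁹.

2.7×10⁻⁵ M

La(OH)₃(s) ⇌ La³⁺(aq) + 3 OH⁻(aq)
Let s be the molar solubility. Then [La³⁺] = s and [OH⁻] = 3s.
Ksp = [La³⁺][OH⁻]^3 = s · (3s)^3 = 27s^4 = 1.8×10⁻¹⁹
s = 9.0×10⁻⁶ mol/L
[OH⁻] = 3s = 2.7×10⁻⁵ mol/L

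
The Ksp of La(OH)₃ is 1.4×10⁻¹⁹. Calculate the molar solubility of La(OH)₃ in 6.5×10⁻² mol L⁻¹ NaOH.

La(OH)₃(s) ⇌ La³⁺(aq) + 3 OH⁻(aq)
With OH⁻ already at 6.5×10⁻² mol L⁻¹ and s small, take [OH⁻] ≈ 6.5×10⁻² mol L⁻¹ and [La³⁺] = s.
Ksp = [La³⁺][OH⁻]^3 = s(6.5×10⁻²)^3
s = 1.4×10⁻¹⁹ / (6.5×10⁻²)^3 = 5.1×10⁻¹⁶
s = 5.1×10⁻¹⁶ mol L⁻¹

5.1×10⁻¹⁶ M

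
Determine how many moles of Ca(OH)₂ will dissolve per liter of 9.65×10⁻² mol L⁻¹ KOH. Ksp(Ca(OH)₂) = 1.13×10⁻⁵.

1.21×10⁻³ M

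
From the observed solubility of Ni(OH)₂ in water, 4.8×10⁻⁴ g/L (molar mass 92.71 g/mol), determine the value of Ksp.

Convert to molarity: s = 4.8×10⁻⁴ / 92.71 = 5.177×10⁻⁶ mol/L
Ni(OH)₂(s) ⇌ Ni²⁺(aq) + 2 OH⁻(aq)
Let s be the molar solubility. Then [Ni²⁺] = s and [OH⁻] = 2s.
Ksp = [Ni²⁺][OH⁻]^2 = s · (2s)^2 = 4s^3
Ksp = 4 × (5.177×10⁻⁶)^3 = 5.6×10⁻¹⁶

Ksp = 5.6×10⁻¹⁶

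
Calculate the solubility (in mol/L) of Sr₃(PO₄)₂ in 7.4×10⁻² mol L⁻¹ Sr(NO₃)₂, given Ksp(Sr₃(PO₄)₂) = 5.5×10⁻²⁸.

5.8×10⁻¹³ M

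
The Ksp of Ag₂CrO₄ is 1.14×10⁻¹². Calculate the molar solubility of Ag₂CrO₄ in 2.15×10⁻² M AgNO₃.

2.47×10⁻⁹ M

Ag₂CrO₄(s) ⇌ 2 Ag⁺(aq) + CrO₄²⁻(aq)
The solution already contains Ag⁺ at 2.15×10⁻² M. Let s be the molar solubility of Ag₂CrO₄.
[Ag⁺] ≈ 2.15×10⁻² M (common ion dominates); [CrO₄²⁻] = s.
Ksp = [Ag⁺]^2[CrO₄²⁻] = (2.15×10⁻²)^2s
s = 1.14×10⁻¹² / (2.15×10⁻²)^2 = 2.47×10⁻⁹
s = 2.47×10⁻⁹ M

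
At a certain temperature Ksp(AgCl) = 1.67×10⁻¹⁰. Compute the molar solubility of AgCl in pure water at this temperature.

1.29×10⁻⁵ M

AgCl(s) ⇌ Ag⁺(aq) + Cl⁻(aq)
For each mole of AgCl that dissolves per liter, [Ag⁺] = s and [Cl⁻] = s; let s denote this solubility.
Ksp = [Ag⁺][Cl⁻] = s · s = s^2
s^2 = 1.67×10⁻¹⁰
s = 1.29×10⁻⁵ mol/L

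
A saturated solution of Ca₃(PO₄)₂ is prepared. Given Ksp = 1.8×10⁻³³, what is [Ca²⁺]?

Ca₃(PO₄)₂(s) ⇌ 3 Ca²⁺(aq) + 2 PO₄³⁻(aq)
Let s be the molar solubility. Then [Ca²⁺] = 3s and [PO₄³⁻] = 2s.
Ksp = [Ca²⁺]^3[PO₄³⁻]^2 = (3s)^3 · (2s)^2 = 108s^5 = 1.8×10⁻³³
s = 1.1×10⁻⁷ M
[Ca²⁺] = 3s = 3.3×10⁻⁷ M

3.3×10⁻⁷ M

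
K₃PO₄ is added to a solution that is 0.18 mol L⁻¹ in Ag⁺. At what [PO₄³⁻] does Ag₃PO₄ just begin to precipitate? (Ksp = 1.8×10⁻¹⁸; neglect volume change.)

3.1×10⁻¹⁶ M

Each salt precipitates once Q = Ksp for that salt.
Ag₃PO₄(s) ⇌ 3 Ag⁺(aq) + PO₄³⁻(aq)
Ksp = [Ag⁺]^3[PO₄³⁻] = [PO₄³⁻](0.18)^3
[PO₄³⁻] = 1.8×10⁻¹⁸ / (0.18)^3 = 3.1×10⁻¹⁶
[PO₄³⁻] = 3.1×10⁻¹⁶ mol L⁻¹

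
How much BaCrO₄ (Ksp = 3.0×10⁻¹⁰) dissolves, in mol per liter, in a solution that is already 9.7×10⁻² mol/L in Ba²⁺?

3.1×10⁻⁹ M

BaCrO₄(s) ⇌ Ba²⁺(aq) + CrO₄²⁻(aq)
With Ba²⁺ already at 9.7×10⁻² mol/L and s small, take [Ba²⁺] ≈ 9.7×10⁻² mol/L and [CrO₄²⁻] = s.
Ksp = [Ba²⁺][CrO₄²⁻] = (9.7×10⁻²)s
s = 3.0×10⁻¹⁰ / (9.7×10⁻²) = 3.1×10⁻⁹
s = 3.1×10⁻⁹ mol/L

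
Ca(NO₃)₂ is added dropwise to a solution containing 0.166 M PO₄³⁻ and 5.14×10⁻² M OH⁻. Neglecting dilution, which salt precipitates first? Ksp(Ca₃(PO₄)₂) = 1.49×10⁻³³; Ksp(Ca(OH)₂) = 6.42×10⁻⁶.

Ca₃(PO₄)₂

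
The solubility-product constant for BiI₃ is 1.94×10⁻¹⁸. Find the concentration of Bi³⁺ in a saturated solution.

1.64×10⁻⁵ M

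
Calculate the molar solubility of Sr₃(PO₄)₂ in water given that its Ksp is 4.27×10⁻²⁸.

1.32×10⁻⁶ M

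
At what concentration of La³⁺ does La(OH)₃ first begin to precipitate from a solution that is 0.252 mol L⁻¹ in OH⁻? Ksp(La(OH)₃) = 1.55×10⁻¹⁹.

9.69×10⁻¹⁸ M

The threshold for precipitation is Q = Ksp.
La(OH)₃(s) ⇌ La³⁺(aq) + 3 OH⁻(aq)
Ksp = [La³⁺][OH⁻]^3 = [La³⁺](0.252)^3
[La³⁺] = 1.55×10⁻¹⁹ / (0.252)^3 = 9.69×10⁻¹⁸
[La³⁺] = 9.69×10⁻¹⁸ mol L⁻¹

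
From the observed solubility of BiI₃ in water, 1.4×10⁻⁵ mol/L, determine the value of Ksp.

BiI₃(s) ⇌ Bi³⁺(aq) + 3 I⁻(aq)
Let s be the molar solubility. Then [Bi³⁺] = s and [I⁻] = 3s.
Ksp = [Bi³⁺][I⁻]^3 = s · (3s)^3 = 27s^4
Ksp = 27 × (1.4×10⁻⁵)^4 = 1.0×10⁻¹⁸

Ksp = 1.0×10⁻¹⁸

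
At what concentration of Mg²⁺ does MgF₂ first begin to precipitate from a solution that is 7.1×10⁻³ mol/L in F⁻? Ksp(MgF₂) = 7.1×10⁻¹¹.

1.4×10⁻⁶ M

Precipitation begins when Q = Ksp.
MgF₂(s) ⇌ Mg²⁺(aq) + 2 F⁻(aq)
Ksp = [Mg²⁺][F⁻]^2 = [Mg²⁺](7.1×10⁻³)^2
[Mg²⁺] = 7.1×10⁻¹¹ / (7.1×10⁻³)^2 = 1.4×10⁻⁶
[Mg²⁺] = 1.4×10⁻⁶ mol/L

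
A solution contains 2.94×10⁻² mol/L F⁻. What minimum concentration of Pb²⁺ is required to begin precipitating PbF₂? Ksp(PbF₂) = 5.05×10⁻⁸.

5.84×10⁻⁵ M

The threshold for precipitation is Q = Ksp.
PbF₂(s) ⇌ Pb²⁺(aq) + 2 F⁻(aq)
Ksp = [Pb²⁺][F⁻]^2 = [Pb²⁺](2.94×10⁻²)^2
[Pb²⁺] = 5.05×10⁻⁸ / (2.94×10⁻²)^2 = 5.84×10⁻⁵
[Pb²⁺] = 5.84×10⁻⁵ mol/L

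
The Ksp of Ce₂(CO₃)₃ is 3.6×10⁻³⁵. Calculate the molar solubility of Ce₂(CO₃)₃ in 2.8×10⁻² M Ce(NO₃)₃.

1.2×10⁻¹¹ M

Ce₂(CO₃)₃(s) ⇌ 2 Ce³⁺(aq) + 3 CO₃²⁻(aq)
The solution already contains Ce³⁺ at 2.8×10⁻² M. Let s be the molar solubility of Ce₂(CO₃)₃.
[Ce³⁺] ≈ 2.8×10⁻² M (common ion dominates); [CO₃²⁻] = 3s.
Ksp = [Ce³⁺]^2[CO₃²⁻]^3 = (2.8×10⁻²)^2(3s)^3
(3s)^3 = 3.6×10⁻³⁵ / (2.8×10⁻²)^2 = 4.6×10⁻³²
s = 1.2×10⁻¹¹ M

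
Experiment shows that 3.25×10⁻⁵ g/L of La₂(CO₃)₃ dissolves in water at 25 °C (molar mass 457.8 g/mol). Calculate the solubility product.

Convert to molarity: s = 3.25×10⁻⁵ / 457.8 = 7.0992×10⁻⁸ mol/L
La₂(CO₃)₃(s) ⇌ 2 La³⁺(aq) + 3 CO₃²⁻(aq)
For each mole of La₂(CO₃)₃ that dissolves per liter, [La³⁺] = 2s and [CO₃²⁻] = 3s; let s denote this solubility.
Ksp = [La³⁺]^2[CO₃²⁻]^3 = (2s)^2 · (3s)^3 = 108s^5
Ksp = 108 × (7.0992×10⁻⁸)^5 = 1.95×10⁻³⁴

Ksp = 1.95×10⁻³⁴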